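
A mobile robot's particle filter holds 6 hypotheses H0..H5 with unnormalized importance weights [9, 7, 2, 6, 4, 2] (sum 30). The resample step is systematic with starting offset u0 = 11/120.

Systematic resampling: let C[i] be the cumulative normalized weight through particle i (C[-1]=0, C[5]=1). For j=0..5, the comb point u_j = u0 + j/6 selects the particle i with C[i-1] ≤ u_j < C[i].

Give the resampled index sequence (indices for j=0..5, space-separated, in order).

C = [3/10, 8/15, 3/5, 4/5, 14/15, 1]
j=0: u_0=11/120 ∈ [0, 3/10) → index 0
j=1: u_1=31/120 ∈ [0, 3/10) → index 0
j=2: u_2=17/40 ∈ [3/10, 8/15) → index 1
j=3: u_3=71/120 ∈ [8/15, 3/5) → index 2
j=4: u_4=91/120 ∈ [3/5, 4/5) → index 3
j=5: u_5=37/40 ∈ [4/5, 14/15) → index 4

0 0 1 2 3 4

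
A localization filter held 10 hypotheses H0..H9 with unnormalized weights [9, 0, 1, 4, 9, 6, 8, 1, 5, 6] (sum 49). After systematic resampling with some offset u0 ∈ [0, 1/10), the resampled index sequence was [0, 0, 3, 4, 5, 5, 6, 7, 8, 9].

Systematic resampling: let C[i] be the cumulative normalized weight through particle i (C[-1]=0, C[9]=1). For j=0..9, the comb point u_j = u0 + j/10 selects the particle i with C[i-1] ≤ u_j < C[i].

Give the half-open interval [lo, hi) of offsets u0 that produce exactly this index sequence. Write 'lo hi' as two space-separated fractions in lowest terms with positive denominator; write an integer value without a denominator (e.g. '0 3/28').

17/245 37/490

C = [9/49, 9/49, 10/49, 2/7, 23/49, 29/49, 37/49, 38/49, 43/49, 1]
j=0 picked index 0: u0 ∈ [0, 9/49)
j=1 picked index 0: u0 ∈ [-1/10, 41/490)
j=2 picked index 3: u0 ∈ [1/245, 3/35)
j=3 picked index 4: u0 ∈ [-1/70, 83/490)
j=4 picked index 5: u0 ∈ [17/245, 47/245)
j=5 picked index 5: u0 ∈ [-3/98, 9/98)
j=6 picked index 6: u0 ∈ [-2/245, 38/245)
j=7 picked index 7: u0 ∈ [27/490, 37/490)
j=8 picked index 8: u0 ∈ [-6/245, 19/245)
j=9 picked index 9: u0 ∈ [-11/490, 1/10)
intersection: [17/245, 37/490)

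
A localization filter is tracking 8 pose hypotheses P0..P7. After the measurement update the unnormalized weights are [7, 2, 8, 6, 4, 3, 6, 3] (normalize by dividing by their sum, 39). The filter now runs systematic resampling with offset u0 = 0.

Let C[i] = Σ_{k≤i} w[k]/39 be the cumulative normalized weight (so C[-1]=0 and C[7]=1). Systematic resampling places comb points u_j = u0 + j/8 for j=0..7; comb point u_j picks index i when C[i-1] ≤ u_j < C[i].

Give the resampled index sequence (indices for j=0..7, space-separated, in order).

0 0 2 2 3 4 5 6

C = [7/39, 3/13, 17/39, 23/39, 9/13, 10/13, 12/13, 1]
j=0: u_0=0 ∈ [0, 7/39) → index 0
j=1: u_1=1/8 ∈ [0, 7/39) → index 0
j=2: u_2=1/4 ∈ [3/13, 17/39) → index 2
j=3: u_3=3/8 ∈ [3/13, 17/39) → index 2
j=4: u_4=1/2 ∈ [17/39, 23/39) → index 3
j=5: u_5=5/8 ∈ [23/39, 9/13) → index 4
j=6: u_6=3/4 ∈ [9/13, 10/13) → index 5
j=7: u_7=7/8 ∈ [10/13, 12/13) → index 6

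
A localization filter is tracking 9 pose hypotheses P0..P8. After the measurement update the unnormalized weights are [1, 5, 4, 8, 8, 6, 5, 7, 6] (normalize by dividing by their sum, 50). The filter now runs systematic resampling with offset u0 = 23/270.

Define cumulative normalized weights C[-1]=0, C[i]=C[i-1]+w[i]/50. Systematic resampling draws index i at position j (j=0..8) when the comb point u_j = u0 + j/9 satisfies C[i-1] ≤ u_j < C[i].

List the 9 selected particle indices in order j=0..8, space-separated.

1 2 3 4 5 6 7 7 8

C = [1/50, 3/25, 1/5, 9/25, 13/25, 16/25, 37/50, 22/25, 1]
j=0: u_0=23/270 ∈ [1/50, 3/25) → index 1
j=1: u_1=53/270 ∈ [3/25, 1/5) → index 2
j=2: u_2=83/270 ∈ [1/5, 9/25) → index 3
j=3: u_3=113/270 ∈ [9/25, 13/25) → index 4
j=4: u_4=143/270 ∈ [13/25, 16/25) → index 5
j=5: u_5=173/270 ∈ [16/25, 37/50) → index 6
j=6: u_6=203/270 ∈ [37/50, 22/25) → index 7
j=7: u_7=233/270 ∈ [37/50, 22/25) → index 7
j=8: u_8=263/270 ∈ [22/25, 1) → index 8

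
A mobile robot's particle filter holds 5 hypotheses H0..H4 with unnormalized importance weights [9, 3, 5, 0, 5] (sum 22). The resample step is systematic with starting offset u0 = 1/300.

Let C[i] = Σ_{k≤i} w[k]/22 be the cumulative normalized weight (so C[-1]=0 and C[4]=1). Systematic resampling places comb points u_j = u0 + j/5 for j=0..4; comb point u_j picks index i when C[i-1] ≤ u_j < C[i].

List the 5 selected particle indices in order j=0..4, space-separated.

C = [9/22, 6/11, 17/22, 17/22, 1]
j=0: u_0=1/300 ∈ [0, 9/22) → index 0
j=1: u_1=61/300 ∈ [0, 9/22) → index 0
j=2: u_2=121/300 ∈ [0, 9/22) → index 0
j=3: u_3=181/300 ∈ [6/11, 17/22) → index 2
j=4: u_4=241/300 ∈ [17/22, 1) → index 4

0 0 0 2 4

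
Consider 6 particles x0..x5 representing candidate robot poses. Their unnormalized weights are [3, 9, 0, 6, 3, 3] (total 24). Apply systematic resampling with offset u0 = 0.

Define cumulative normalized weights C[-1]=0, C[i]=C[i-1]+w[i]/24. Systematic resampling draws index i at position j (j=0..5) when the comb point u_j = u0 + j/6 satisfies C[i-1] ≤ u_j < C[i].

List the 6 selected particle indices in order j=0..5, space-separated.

0 1 1 3 3 4

C = [1/8, 1/2, 1/2, 3/4, 7/8, 1]
j=0: u_0=0 ∈ [0, 1/8) → index 0
j=1: u_1=1/6 ∈ [1/8, 1/2) → index 1
j=2: u_2=1/3 ∈ [1/8, 1/2) → index 1
j=3: u_3=1/2 ∈ [1/2, 3/4) → index 3
j=4: u_4=2/3 ∈ [1/2, 3/4) → index 3
j=5: u_5=5/6 ∈ [3/4, 7/8) → index 4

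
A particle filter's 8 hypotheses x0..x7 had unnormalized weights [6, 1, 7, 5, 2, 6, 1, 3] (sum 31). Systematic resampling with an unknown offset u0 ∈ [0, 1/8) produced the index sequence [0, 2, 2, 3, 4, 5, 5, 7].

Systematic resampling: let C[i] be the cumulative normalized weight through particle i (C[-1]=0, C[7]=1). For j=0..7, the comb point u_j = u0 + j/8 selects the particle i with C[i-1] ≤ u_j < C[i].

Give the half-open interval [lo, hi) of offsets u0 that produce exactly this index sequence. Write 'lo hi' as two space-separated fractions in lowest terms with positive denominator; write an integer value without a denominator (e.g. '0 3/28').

7/62 15/124

C = [6/31, 7/31, 14/31, 19/31, 21/31, 27/31, 28/31, 1]
j=0 picked index 0: u0 ∈ [0, 6/31)
j=1 picked index 2: u0 ∈ [25/248, 81/248)
j=2 picked index 2: u0 ∈ [-3/124, 25/124)
j=3 picked index 3: u0 ∈ [19/248, 59/248)
j=4 picked index 4: u0 ∈ [7/62, 11/62)
j=5 picked index 5: u0 ∈ [13/248, 61/248)
j=6 picked index 5: u0 ∈ [-9/124, 15/124)
j=7 picked index 7: u0 ∈ [7/248, 1/8)
intersection: [7/62, 15/124)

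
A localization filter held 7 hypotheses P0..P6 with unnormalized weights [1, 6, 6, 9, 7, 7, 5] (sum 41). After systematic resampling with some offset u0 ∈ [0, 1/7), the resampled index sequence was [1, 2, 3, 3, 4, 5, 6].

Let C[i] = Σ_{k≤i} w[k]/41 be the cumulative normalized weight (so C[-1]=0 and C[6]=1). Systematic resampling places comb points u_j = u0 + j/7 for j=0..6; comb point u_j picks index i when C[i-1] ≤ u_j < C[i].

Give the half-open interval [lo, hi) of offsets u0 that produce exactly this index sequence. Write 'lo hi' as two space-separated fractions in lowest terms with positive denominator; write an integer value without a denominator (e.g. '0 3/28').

9/287 31/287

C = [1/41, 7/41, 13/41, 22/41, 29/41, 36/41, 1]
j=0 picked index 1: u0 ∈ [1/41, 7/41)
j=1 picked index 2: u0 ∈ [8/287, 50/287)
j=2 picked index 3: u0 ∈ [9/287, 72/287)
j=3 picked index 3: u0 ∈ [-32/287, 31/287)
j=4 picked index 4: u0 ∈ [-10/287, 39/287)
j=5 picked index 5: u0 ∈ [-2/287, 47/287)
j=6 picked index 6: u0 ∈ [6/287, 1/7)
intersection: [9/287, 31/287)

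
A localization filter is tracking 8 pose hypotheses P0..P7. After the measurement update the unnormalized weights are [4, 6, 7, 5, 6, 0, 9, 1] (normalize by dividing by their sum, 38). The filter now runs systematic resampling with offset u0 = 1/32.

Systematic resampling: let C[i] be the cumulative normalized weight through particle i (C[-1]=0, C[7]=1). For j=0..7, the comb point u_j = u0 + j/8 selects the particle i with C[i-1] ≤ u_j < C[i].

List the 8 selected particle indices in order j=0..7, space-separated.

C = [2/19, 5/19, 17/38, 11/19, 14/19, 14/19, 37/38, 1]
j=0: u_0=1/32 ∈ [0, 2/19) → index 0
j=1: u_1=5/32 ∈ [2/19, 5/19) → index 1
j=2: u_2=9/32 ∈ [5/19, 17/38) → index 2
j=3: u_3=13/32 ∈ [5/19, 17/38) → index 2
j=4: u_4=17/32 ∈ [17/38, 11/19) → index 3
j=5: u_5=21/32 ∈ [11/19, 14/19) → index 4
j=6: u_6=25/32 ∈ [14/19, 37/38) → index 6
j=7: u_7=29/32 ∈ [14/19, 37/38) → index 6

0 1 2 2 3 4 6 6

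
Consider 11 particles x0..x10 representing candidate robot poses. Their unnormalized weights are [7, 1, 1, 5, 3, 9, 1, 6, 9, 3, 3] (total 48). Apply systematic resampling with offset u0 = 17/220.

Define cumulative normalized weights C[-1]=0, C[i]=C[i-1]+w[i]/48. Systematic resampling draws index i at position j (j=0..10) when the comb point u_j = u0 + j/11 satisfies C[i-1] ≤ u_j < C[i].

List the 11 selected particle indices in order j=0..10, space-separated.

C = [7/48, 1/6, 3/16, 7/24, 17/48, 13/24, 9/16, 11/16, 7/8, 15/16, 1]
j=0: u_0=17/220 ∈ [0, 7/48) → index 0
j=1: u_1=37/220 ∈ [1/6, 3/16) → index 2
j=2: u_2=57/220 ∈ [3/16, 7/24) → index 3
j=3: u_3=7/20 ∈ [7/24, 17/48) → index 4
j=4: u_4=97/220 ∈ [17/48, 13/24) → index 5
j=5: u_5=117/220 ∈ [17/48, 13/24) → index 5
j=6: u_6=137/220 ∈ [9/16, 11/16) → index 7
j=7: u_7=157/220 ∈ [11/16, 7/8) → index 8
j=8: u_8=177/220 ∈ [11/16, 7/8) → index 8
j=9: u_9=197/220 ∈ [7/8, 15/16) → index 9
j=10: u_10=217/220 ∈ [15/16, 1) → index 10

0 2 3 4 5 5 7 8 8 9 10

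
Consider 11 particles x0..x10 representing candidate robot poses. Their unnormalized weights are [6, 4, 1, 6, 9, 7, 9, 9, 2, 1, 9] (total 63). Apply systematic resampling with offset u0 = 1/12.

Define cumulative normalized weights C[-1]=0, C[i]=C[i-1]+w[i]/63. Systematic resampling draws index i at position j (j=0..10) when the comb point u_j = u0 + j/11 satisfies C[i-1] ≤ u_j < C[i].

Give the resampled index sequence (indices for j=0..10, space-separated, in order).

C = [2/21, 10/63, 11/63, 17/63, 26/63, 11/21, 2/3, 17/21, 53/63, 6/7, 1]
j=0: u_0=1/12 ∈ [0, 2/21) → index 0
j=1: u_1=23/132 ∈ [10/63, 11/63) → index 2
j=2: u_2=35/132 ∈ [11/63, 17/63) → index 3
j=3: u_3=47/132 ∈ [17/63, 26/63) → index 4
j=4: u_4=59/132 ∈ [26/63, 11/21) → index 5
j=5: u_5=71/132 ∈ [11/21, 2/3) → index 6
j=6: u_6=83/132 ∈ [11/21, 2/3) → index 6
j=7: u_7=95/132 ∈ [2/3, 17/21) → index 7
j=8: u_8=107/132 ∈ [17/21, 53/63) → index 8
j=9: u_9=119/132 ∈ [6/7, 1) → index 10
j=10: u_10=131/132 ∈ [6/7, 1) → index 10

0 2 3 4 5 6 6 7 8 10 10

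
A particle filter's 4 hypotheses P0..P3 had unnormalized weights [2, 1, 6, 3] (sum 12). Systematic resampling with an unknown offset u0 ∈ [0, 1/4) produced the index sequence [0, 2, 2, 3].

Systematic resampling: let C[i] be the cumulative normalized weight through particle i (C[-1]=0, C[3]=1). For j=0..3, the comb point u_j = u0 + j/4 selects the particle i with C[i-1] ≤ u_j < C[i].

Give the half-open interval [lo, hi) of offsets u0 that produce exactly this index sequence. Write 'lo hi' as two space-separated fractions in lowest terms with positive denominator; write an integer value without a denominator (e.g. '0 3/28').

C = [1/6, 1/4, 3/4, 1]
j=0 picked index 0: u0 ∈ [0, 1/6)
j=1 picked index 2: u0 ∈ [0, 1/2)
j=2 picked index 2: u0 ∈ [-1/4, 1/4)
j=3 picked index 3: u0 ∈ [0, 1/4)
intersection: [0, 1/6)

0 1/6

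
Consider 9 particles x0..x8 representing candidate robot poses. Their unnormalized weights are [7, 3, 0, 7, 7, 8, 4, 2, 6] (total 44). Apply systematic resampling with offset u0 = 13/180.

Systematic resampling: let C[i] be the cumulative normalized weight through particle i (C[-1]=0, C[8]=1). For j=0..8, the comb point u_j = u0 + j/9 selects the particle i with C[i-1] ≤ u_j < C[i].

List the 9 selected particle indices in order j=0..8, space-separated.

C = [7/44, 5/22, 5/22, 17/44, 6/11, 8/11, 9/11, 19/22, 1]
j=0: u_0=13/180 ∈ [0, 7/44) → index 0
j=1: u_1=11/60 ∈ [7/44, 5/22) → index 1
j=2: u_2=53/180 ∈ [5/22, 17/44) → index 3
j=3: u_3=73/180 ∈ [17/44, 6/11) → index 4
j=4: u_4=31/60 ∈ [17/44, 6/11) → index 4
j=5: u_5=113/180 ∈ [6/11, 8/11) → index 5
j=6: u_6=133/180 ∈ [8/11, 9/11) → index 6
j=7: u_7=17/20 ∈ [9/11, 19/22) → index 7
j=8: u_8=173/180 ∈ [19/22, 1) → index 8

0 1 3 4 4 5 6 7 8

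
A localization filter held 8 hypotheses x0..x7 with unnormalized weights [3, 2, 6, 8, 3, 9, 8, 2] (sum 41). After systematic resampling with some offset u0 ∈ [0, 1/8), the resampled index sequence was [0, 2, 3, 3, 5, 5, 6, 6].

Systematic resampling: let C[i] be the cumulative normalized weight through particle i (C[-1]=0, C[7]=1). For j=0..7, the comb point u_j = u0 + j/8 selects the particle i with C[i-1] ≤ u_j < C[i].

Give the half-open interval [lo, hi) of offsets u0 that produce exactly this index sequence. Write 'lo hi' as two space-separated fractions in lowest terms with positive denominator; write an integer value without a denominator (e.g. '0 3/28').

3/82 3/41

C = [3/41, 5/41, 11/41, 19/41, 22/41, 31/41, 39/41, 1]
j=0 picked index 0: u0 ∈ [0, 3/41)
j=1 picked index 2: u0 ∈ [-1/328, 47/328)
j=2 picked index 3: u0 ∈ [3/164, 35/164)
j=3 picked index 3: u0 ∈ [-35/328, 29/328)
j=4 picked index 5: u0 ∈ [3/82, 21/82)
j=5 picked index 5: u0 ∈ [-29/328, 43/328)
j=6 picked index 6: u0 ∈ [1/164, 33/164)
j=7 picked index 6: u0 ∈ [-39/328, 25/328)
intersection: [3/82, 3/41)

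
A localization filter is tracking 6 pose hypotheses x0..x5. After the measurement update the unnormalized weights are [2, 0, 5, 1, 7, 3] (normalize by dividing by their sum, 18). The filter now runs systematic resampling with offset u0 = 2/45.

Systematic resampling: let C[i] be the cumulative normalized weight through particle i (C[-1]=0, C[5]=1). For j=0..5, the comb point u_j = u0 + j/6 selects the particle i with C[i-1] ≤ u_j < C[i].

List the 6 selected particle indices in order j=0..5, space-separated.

C = [1/9, 1/9, 7/18, 4/9, 5/6, 1]
j=0: u_0=2/45 ∈ [0, 1/9) → index 0
j=1: u_1=19/90 ∈ [1/9, 7/18) → index 2
j=2: u_2=17/45 ∈ [1/9, 7/18) → index 2
j=3: u_3=49/90 ∈ [4/9, 5/6) → index 4
j=4: u_4=32/45 ∈ [4/9, 5/6) → index 4
j=5: u_5=79/90 ∈ [5/6, 1) → index 5

0 2 2 4 4 5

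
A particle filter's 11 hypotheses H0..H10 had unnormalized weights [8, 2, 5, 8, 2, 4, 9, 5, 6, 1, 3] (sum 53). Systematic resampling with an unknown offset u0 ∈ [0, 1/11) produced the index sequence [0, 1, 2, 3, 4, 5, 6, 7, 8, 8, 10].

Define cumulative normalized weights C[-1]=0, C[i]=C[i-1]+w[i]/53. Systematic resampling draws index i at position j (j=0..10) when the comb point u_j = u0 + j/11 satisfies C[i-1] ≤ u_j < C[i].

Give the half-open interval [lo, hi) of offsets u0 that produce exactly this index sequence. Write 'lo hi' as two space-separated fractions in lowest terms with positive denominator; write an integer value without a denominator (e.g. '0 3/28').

C = [8/53, 10/53, 15/53, 23/53, 25/53, 29/53, 38/53, 43/53, 49/53, 50/53, 1]
j=0 picked index 0: u0 ∈ [0, 8/53)
j=1 picked index 1: u0 ∈ [35/583, 57/583)
j=2 picked index 2: u0 ∈ [4/583, 59/583)
j=3 picked index 3: u0 ∈ [6/583, 94/583)
j=4 picked index 4: u0 ∈ [41/583, 63/583)
j=5 picked index 5: u0 ∈ [10/583, 54/583)
j=6 picked index 6: u0 ∈ [1/583, 100/583)
j=7 picked index 7: u0 ∈ [47/583, 102/583)
j=8 picked index 8: u0 ∈ [49/583, 115/583)
j=9 picked index 8: u0 ∈ [-4/583, 62/583)
j=10 picked index 10: u0 ∈ [20/583, 1/11)
intersection: [49/583, 1/11)

49/583 1/11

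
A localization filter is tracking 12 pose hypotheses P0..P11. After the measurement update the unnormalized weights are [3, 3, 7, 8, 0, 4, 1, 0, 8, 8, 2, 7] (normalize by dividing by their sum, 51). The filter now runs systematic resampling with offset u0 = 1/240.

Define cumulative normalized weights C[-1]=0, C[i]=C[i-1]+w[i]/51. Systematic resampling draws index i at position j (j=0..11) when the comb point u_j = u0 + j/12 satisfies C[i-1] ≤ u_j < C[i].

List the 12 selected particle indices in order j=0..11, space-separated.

C = [1/17, 2/17, 13/51, 7/17, 7/17, 25/51, 26/51, 26/51, 2/3, 14/17, 44/51, 1]
j=0: u_0=1/240 ∈ [0, 1/17) → index 0
j=1: u_1=7/80 ∈ [1/17, 2/17) → index 1
j=2: u_2=41/240 ∈ [2/17, 13/51) → index 2
j=3: u_3=61/240 ∈ [2/17, 13/51) → index 2
j=4: u_4=27/80 ∈ [13/51, 7/17) → index 3
j=5: u_5=101/240 ∈ [7/17, 25/51) → index 5
j=6: u_6=121/240 ∈ [25/51, 26/51) → index 6
j=7: u_7=47/80 ∈ [26/51, 2/3) → index 8
j=8: u_8=161/240 ∈ [2/3, 14/17) → index 9
j=9: u_9=181/240 ∈ [2/3, 14/17) → index 9
j=10: u_10=67/80 ∈ [14/17, 44/51) → index 10
j=11: u_11=221/240 ∈ [44/51, 1) → index 11

0 1 2 2 3 5 6 8 9 9 10 11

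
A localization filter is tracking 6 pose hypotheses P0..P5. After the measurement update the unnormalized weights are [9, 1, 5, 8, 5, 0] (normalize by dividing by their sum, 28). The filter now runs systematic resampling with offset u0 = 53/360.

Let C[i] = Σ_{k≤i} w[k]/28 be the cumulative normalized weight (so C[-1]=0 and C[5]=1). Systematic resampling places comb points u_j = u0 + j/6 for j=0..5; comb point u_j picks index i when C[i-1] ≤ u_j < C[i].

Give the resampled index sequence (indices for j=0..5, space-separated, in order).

0 0 2 3 3 4

C = [9/28, 5/14, 15/28, 23/28, 1, 1]
j=0: u_0=53/360 ∈ [0, 9/28) → index 0
j=1: u_1=113/360 ∈ [0, 9/28) → index 0
j=2: u_2=173/360 ∈ [5/14, 15/28) → index 2
j=3: u_3=233/360 ∈ [15/28, 23/28) → index 3
j=4: u_4=293/360 ∈ [15/28, 23/28) → index 3
j=5: u_5=353/360 ∈ [23/28, 1) → index 4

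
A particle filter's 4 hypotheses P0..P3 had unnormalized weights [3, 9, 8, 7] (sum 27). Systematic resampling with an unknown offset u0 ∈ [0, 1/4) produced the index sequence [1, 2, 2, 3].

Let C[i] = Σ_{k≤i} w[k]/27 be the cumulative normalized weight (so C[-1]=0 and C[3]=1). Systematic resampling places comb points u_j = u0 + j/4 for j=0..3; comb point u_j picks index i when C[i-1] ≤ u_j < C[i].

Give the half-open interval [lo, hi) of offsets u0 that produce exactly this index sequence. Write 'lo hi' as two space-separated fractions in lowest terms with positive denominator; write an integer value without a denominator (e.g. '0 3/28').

C = [1/9, 4/9, 20/27, 1]
j=0 picked index 1: u0 ∈ [1/9, 4/9)
j=1 picked index 2: u0 ∈ [7/36, 53/108)
j=2 picked index 2: u0 ∈ [-1/18, 13/54)
j=3 picked index 3: u0 ∈ [-1/108, 1/4)
intersection: [7/36, 13/54)

7/36 13/54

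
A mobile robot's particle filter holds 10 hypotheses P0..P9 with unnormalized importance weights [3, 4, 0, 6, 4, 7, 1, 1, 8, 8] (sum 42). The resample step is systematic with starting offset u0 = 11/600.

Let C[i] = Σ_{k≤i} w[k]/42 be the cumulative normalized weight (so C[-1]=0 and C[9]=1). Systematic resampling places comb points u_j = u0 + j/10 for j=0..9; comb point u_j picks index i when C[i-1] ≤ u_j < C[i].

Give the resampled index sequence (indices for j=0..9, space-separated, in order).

C = [1/14, 1/6, 1/6, 13/42, 17/42, 4/7, 25/42, 13/21, 17/21, 1]
j=0: u_0=11/600 ∈ [0, 1/14) → index 0
j=1: u_1=71/600 ∈ [1/14, 1/6) → index 1
j=2: u_2=131/600 ∈ [1/6, 13/42) → index 3
j=3: u_3=191/600 ∈ [13/42, 17/42) → index 4
j=4: u_4=251/600 ∈ [17/42, 4/7) → index 5
j=5: u_5=311/600 ∈ [17/42, 4/7) → index 5
j=6: u_6=371/600 ∈ [25/42, 13/21) → index 7
j=7: u_7=431/600 ∈ [13/21, 17/21) → index 8
j=8: u_8=491/600 ∈ [17/21, 1) → index 9
j=9: u_9=551/600 ∈ [17/21, 1) → index 9

0 1 3 4 5 5 7 8 9 9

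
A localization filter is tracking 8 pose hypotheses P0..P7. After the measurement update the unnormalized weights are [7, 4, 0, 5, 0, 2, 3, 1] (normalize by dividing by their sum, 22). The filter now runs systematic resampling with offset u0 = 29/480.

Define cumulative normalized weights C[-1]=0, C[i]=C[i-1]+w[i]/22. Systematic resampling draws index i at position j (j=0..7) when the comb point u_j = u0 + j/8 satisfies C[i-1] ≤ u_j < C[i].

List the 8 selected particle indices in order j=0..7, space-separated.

C = [7/22, 1/2, 1/2, 8/11, 8/11, 9/11, 21/22, 1]
j=0: u_0=29/480 ∈ [0, 7/22) → index 0
j=1: u_1=89/480 ∈ [0, 7/22) → index 0
j=2: u_2=149/480 ∈ [0, 7/22) → index 0
j=3: u_3=209/480 ∈ [7/22, 1/2) → index 1
j=4: u_4=269/480 ∈ [1/2, 8/11) → index 3
j=5: u_5=329/480 ∈ [1/2, 8/11) → index 3
j=6: u_6=389/480 ∈ [8/11, 9/11) → index 5
j=7: u_7=449/480 ∈ [9/11, 21/22) → index 6

0 0 0 1 3 3 5 6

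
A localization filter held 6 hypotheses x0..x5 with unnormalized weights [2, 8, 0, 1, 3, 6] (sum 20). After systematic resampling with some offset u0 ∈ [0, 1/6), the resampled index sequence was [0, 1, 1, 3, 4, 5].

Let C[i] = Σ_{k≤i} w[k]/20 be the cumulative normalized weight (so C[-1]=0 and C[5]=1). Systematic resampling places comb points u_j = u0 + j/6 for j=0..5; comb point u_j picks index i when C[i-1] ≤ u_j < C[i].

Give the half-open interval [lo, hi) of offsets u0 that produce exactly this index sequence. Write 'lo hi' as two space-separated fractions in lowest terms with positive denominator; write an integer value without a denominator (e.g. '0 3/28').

0 1/30

C = [1/10, 1/2, 1/2, 11/20, 7/10, 1]
j=0 picked index 0: u0 ∈ [0, 1/10)
j=1 picked index 1: u0 ∈ [-1/15, 1/3)
j=2 picked index 1: u0 ∈ [-7/30, 1/6)
j=3 picked index 3: u0 ∈ [0, 1/20)
j=4 picked index 4: u0 ∈ [-7/60, 1/30)
j=5 picked index 5: u0 ∈ [-2/15, 1/6)
intersection: [0, 1/30)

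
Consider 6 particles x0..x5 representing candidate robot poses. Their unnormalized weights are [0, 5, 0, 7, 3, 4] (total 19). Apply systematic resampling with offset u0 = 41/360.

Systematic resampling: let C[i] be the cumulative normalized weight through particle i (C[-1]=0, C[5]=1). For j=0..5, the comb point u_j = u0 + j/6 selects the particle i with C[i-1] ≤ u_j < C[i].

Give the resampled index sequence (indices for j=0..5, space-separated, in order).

C = [0, 5/19, 5/19, 12/19, 15/19, 1]
j=0: u_0=41/360 ∈ [0, 5/19) → index 1
j=1: u_1=101/360 ∈ [5/19, 12/19) → index 3
j=2: u_2=161/360 ∈ [5/19, 12/19) → index 3
j=3: u_3=221/360 ∈ [5/19, 12/19) → index 3
j=4: u_4=281/360 ∈ [12/19, 15/19) → index 4
j=5: u_5=341/360 ∈ [15/19, 1) → index 5

1 3 3 3 4 5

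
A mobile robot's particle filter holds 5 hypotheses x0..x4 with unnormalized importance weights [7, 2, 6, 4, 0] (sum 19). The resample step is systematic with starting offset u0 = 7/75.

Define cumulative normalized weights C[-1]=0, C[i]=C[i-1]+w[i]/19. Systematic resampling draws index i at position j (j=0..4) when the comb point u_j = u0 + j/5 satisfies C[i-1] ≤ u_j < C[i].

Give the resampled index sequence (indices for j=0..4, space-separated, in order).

0 0 2 2 3

C = [7/19, 9/19, 15/19, 1, 1]
j=0: u_0=7/75 ∈ [0, 7/19) → index 0
j=1: u_1=22/75 ∈ [0, 7/19) → index 0
j=2: u_2=37/75 ∈ [9/19, 15/19) → index 2
j=3: u_3=52/75 ∈ [9/19, 15/19) → index 2
j=4: u_4=67/75 ∈ [15/19, 1) → index 3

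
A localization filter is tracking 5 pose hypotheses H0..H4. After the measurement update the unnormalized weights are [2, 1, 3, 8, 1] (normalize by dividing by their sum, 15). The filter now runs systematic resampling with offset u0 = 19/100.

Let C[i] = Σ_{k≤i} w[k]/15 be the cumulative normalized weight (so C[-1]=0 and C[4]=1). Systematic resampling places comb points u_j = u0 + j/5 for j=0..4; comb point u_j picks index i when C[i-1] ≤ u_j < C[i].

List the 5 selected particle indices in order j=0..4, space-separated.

C = [2/15, 1/5, 2/5, 14/15, 1]
j=0: u_0=19/100 ∈ [2/15, 1/5) → index 1
j=1: u_1=39/100 ∈ [1/5, 2/5) → index 2
j=2: u_2=59/100 ∈ [2/5, 14/15) → index 3
j=3: u_3=79/100 ∈ [2/5, 14/15) → index 3
j=4: u_4=99/100 ∈ [14/15, 1) → index 4

1 2 3 3 4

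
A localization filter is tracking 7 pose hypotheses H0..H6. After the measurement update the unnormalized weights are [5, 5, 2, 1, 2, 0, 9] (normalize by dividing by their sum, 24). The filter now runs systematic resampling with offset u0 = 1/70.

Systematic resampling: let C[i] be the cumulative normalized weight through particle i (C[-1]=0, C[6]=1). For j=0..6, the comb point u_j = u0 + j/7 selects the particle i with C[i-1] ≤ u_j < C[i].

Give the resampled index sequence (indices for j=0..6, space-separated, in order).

0 0 1 2 4 6 6

C = [5/24, 5/12, 1/2, 13/24, 5/8, 5/8, 1]
j=0: u_0=1/70 ∈ [0, 5/24) → index 0
j=1: u_1=11/70 ∈ [0, 5/24) → index 0
j=2: u_2=3/10 ∈ [5/24, 5/12) → index 1
j=3: u_3=31/70 ∈ [5/12, 1/2) → index 2
j=4: u_4=41/70 ∈ [13/24, 5/8) → index 4
j=5: u_5=51/70 ∈ [5/8, 1) → index 6
j=6: u_6=61/70 ∈ [5/8, 1) → index 6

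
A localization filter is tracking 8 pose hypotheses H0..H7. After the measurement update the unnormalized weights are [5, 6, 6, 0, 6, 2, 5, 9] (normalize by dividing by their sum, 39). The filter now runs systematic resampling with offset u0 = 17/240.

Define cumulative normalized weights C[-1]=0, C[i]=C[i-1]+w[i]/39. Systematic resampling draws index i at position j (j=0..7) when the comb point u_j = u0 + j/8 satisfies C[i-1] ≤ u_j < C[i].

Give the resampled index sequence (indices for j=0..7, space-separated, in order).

0 1 2 4 4 6 7 7

C = [5/39, 11/39, 17/39, 17/39, 23/39, 25/39, 10/13, 1]
j=0: u_0=17/240 ∈ [0, 5/39) → index 0
j=1: u_1=47/240 ∈ [5/39, 11/39) → index 1
j=2: u_2=77/240 ∈ [11/39, 17/39) → index 2
j=3: u_3=107/240 ∈ [17/39, 23/39) → index 4
j=4: u_4=137/240 ∈ [17/39, 23/39) → index 4
j=5: u_5=167/240 ∈ [25/39, 10/13) → index 6
j=6: u_6=197/240 ∈ [10/13, 1) → index 7
j=7: u_7=227/240 ∈ [10/13, 1) → index 7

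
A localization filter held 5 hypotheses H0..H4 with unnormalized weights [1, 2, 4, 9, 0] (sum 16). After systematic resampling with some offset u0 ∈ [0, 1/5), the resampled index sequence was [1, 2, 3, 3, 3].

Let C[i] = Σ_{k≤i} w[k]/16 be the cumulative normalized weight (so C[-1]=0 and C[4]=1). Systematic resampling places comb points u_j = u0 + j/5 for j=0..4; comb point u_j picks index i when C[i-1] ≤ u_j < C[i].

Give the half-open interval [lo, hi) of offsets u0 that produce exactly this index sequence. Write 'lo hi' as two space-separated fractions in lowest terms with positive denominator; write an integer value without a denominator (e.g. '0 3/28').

C = [1/16, 3/16, 7/16, 1, 1]
j=0 picked index 1: u0 ∈ [1/16, 3/16)
j=1 picked index 2: u0 ∈ [-1/80, 19/80)
j=2 picked index 3: u0 ∈ [3/80, 3/5)
j=3 picked index 3: u0 ∈ [-13/80, 2/5)
j=4 picked index 3: u0 ∈ [-29/80, 1/5)
intersection: [1/16, 3/16)

1/16 3/16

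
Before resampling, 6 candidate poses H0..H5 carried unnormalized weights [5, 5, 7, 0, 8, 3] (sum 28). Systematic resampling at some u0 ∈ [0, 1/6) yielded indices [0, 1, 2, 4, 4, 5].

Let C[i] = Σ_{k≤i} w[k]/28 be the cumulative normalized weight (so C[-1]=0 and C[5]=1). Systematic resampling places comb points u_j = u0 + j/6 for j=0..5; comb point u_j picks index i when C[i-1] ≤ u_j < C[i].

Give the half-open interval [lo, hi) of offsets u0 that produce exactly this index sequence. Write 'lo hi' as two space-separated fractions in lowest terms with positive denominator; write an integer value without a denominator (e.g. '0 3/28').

C = [5/28, 5/14, 17/28, 17/28, 25/28, 1]
j=0 picked index 0: u0 ∈ [0, 5/28)
j=1 picked index 1: u0 ∈ [1/84, 4/21)
j=2 picked index 2: u0 ∈ [1/42, 23/84)
j=3 picked index 4: u0 ∈ [3/28, 11/28)
j=4 picked index 4: u0 ∈ [-5/84, 19/84)
j=5 picked index 5: u0 ∈ [5/84, 1/6)
intersection: [3/28, 1/6)

3/28 1/6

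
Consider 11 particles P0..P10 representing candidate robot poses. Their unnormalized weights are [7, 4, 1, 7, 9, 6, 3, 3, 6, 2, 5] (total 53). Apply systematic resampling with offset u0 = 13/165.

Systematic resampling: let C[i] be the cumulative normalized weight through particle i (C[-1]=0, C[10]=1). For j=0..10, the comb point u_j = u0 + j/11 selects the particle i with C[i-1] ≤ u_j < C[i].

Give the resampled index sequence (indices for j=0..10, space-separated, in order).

C = [7/53, 11/53, 12/53, 19/53, 28/53, 34/53, 37/53, 40/53, 46/53, 48/53, 1]
j=0: u_0=13/165 ∈ [0, 7/53) → index 0
j=1: u_1=28/165 ∈ [7/53, 11/53) → index 1
j=2: u_2=43/165 ∈ [12/53, 19/53) → index 3
j=3: u_3=58/165 ∈ [12/53, 19/53) → index 3
j=4: u_4=73/165 ∈ [19/53, 28/53) → index 4
j=5: u_5=8/15 ∈ [28/53, 34/53) → index 5
j=6: u_6=103/165 ∈ [28/53, 34/53) → index 5
j=7: u_7=118/165 ∈ [37/53, 40/53) → index 7
j=8: u_8=133/165 ∈ [40/53, 46/53) → index 8
j=9: u_9=148/165 ∈ [46/53, 48/53) → index 9
j=10: u_10=163/165 ∈ [48/53, 1) → index 10

0 1 3 3 4 5 5 7 8 9 10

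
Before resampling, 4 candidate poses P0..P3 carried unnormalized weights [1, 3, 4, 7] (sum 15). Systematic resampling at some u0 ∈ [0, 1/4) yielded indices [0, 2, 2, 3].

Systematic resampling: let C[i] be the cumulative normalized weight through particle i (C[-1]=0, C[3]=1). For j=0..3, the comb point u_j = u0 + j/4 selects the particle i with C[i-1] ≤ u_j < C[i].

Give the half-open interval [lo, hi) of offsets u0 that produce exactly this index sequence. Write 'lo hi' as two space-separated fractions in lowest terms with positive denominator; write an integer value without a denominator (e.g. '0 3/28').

1/60 1/30

C = [1/15, 4/15, 8/15, 1]
j=0 picked index 0: u0 ∈ [0, 1/15)
j=1 picked index 2: u0 ∈ [1/60, 17/60)
j=2 picked index 2: u0 ∈ [-7/30, 1/30)
j=3 picked index 3: u0 ∈ [-13/60, 1/4)
intersection: [1/60, 1/30)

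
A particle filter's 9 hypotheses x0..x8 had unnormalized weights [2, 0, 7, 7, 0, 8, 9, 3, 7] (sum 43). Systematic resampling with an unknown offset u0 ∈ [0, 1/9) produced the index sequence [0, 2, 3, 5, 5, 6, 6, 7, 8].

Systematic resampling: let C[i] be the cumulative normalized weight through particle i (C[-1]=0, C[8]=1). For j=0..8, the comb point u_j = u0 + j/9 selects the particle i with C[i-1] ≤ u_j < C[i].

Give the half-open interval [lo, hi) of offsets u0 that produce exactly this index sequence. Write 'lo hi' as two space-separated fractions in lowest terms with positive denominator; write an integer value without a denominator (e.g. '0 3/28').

5/129 2/43

C = [2/43, 2/43, 9/43, 16/43, 16/43, 24/43, 33/43, 36/43, 1]
j=0 picked index 0: u0 ∈ [0, 2/43)
j=1 picked index 2: u0 ∈ [-25/387, 38/387)
j=2 picked index 3: u0 ∈ [-5/387, 58/387)
j=3 picked index 5: u0 ∈ [5/129, 29/129)
j=4 picked index 5: u0 ∈ [-28/387, 44/387)
j=5 picked index 6: u0 ∈ [1/387, 82/387)
j=6 picked index 6: u0 ∈ [-14/129, 13/129)
j=7 picked index 7: u0 ∈ [-4/387, 23/387)
j=8 picked index 8: u0 ∈ [-20/387, 1/9)
intersection: [5/129, 2/43)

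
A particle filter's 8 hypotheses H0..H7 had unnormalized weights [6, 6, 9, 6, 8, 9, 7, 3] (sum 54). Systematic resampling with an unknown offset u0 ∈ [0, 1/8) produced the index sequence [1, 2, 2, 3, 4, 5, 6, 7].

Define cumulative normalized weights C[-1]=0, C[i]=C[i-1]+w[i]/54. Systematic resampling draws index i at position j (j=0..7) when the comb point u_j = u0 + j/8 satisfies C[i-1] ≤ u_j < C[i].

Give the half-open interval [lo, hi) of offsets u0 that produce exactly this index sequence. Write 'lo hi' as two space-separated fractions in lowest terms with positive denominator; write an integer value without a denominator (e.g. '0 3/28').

C = [1/9, 2/9, 7/18, 1/2, 35/54, 22/27, 17/18, 1]
j=0 picked index 1: u0 ∈ [1/9, 2/9)
j=1 picked index 2: u0 ∈ [7/72, 19/72)
j=2 picked index 2: u0 ∈ [-1/36, 5/36)
j=3 picked index 3: u0 ∈ [1/72, 1/8)
j=4 picked index 4: u0 ∈ [0, 4/27)
j=5 picked index 5: u0 ∈ [5/216, 41/216)
j=6 picked index 6: u0 ∈ [7/108, 7/36)
j=7 picked index 7: u0 ∈ [5/72, 1/8)
intersection: [1/9, 1/8)

1/9 1/8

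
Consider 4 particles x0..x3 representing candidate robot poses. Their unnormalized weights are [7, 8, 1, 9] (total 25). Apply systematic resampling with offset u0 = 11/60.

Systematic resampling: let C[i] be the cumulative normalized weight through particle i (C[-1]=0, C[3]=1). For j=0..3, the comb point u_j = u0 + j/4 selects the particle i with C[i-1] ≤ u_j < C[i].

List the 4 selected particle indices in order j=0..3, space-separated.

C = [7/25, 3/5, 16/25, 1]
j=0: u_0=11/60 ∈ [0, 7/25) → index 0
j=1: u_1=13/30 ∈ [7/25, 3/5) → index 1
j=2: u_2=41/60 ∈ [16/25, 1) → index 3
j=3: u_3=14/15 ∈ [16/25, 1) → index 3

0 1 3 3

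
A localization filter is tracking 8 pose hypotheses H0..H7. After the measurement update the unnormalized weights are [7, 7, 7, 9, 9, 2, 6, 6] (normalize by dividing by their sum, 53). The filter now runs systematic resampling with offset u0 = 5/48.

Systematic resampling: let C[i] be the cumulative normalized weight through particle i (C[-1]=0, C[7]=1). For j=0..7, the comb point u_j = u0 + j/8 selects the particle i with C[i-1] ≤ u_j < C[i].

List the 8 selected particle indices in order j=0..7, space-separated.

0 1 2 3 4 4 6 7

C = [7/53, 14/53, 21/53, 30/53, 39/53, 41/53, 47/53, 1]
j=0: u_0=5/48 ∈ [0, 7/53) → index 0
j=1: u_1=11/48 ∈ [7/53, 14/53) → index 1
j=2: u_2=17/48 ∈ [14/53, 21/53) → index 2
j=3: u_3=23/48 ∈ [21/53, 30/53) → index 3
j=4: u_4=29/48 ∈ [30/53, 39/53) → index 4
j=5: u_5=35/48 ∈ [30/53, 39/53) → index 4
j=6: u_6=41/48 ∈ [41/53, 47/53) → index 6
j=7: u_7=47/48 ∈ [47/53, 1) → index 7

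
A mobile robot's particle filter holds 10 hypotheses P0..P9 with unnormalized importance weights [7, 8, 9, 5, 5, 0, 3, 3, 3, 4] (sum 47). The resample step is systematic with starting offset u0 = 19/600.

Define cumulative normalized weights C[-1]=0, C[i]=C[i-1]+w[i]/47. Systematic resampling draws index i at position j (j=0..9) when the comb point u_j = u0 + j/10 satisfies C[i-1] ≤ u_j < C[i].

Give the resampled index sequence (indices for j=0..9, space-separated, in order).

C = [7/47, 15/47, 24/47, 29/47, 34/47, 34/47, 37/47, 40/47, 43/47, 1]
j=0: u_0=19/600 ∈ [0, 7/47) → index 0
j=1: u_1=79/600 ∈ [0, 7/47) → index 0
j=2: u_2=139/600 ∈ [7/47, 15/47) → index 1
j=3: u_3=199/600 ∈ [15/47, 24/47) → index 2
j=4: u_4=259/600 ∈ [15/47, 24/47) → index 2
j=5: u_5=319/600 ∈ [24/47, 29/47) → index 3
j=6: u_6=379/600 ∈ [29/47, 34/47) → index 4
j=7: u_7=439/600 ∈ [34/47, 37/47) → index 6
j=8: u_8=499/600 ∈ [37/47, 40/47) → index 7
j=9: u_9=559/600 ∈ [43/47, 1) → index 9

0 0 1 2 2 3 4 6 7 9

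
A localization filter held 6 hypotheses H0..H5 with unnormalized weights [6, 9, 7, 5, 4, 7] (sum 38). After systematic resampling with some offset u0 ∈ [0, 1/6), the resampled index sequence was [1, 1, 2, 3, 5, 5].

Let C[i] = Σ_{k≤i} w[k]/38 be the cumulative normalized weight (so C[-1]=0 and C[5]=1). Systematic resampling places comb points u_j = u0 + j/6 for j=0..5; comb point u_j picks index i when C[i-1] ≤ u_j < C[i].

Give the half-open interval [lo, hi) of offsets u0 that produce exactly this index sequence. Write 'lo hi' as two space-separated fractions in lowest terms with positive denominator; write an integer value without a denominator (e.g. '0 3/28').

3/19 1/6

C = [3/19, 15/38, 11/19, 27/38, 31/38, 1]
j=0 picked index 1: u0 ∈ [3/19, 15/38)
j=1 picked index 1: u0 ∈ [-1/114, 13/57)
j=2 picked index 2: u0 ∈ [7/114, 14/57)
j=3 picked index 3: u0 ∈ [3/38, 4/19)
j=4 picked index 5: u0 ∈ [17/114, 1/3)
j=5 picked index 5: u0 ∈ [-1/57, 1/6)
intersection: [3/19, 1/6)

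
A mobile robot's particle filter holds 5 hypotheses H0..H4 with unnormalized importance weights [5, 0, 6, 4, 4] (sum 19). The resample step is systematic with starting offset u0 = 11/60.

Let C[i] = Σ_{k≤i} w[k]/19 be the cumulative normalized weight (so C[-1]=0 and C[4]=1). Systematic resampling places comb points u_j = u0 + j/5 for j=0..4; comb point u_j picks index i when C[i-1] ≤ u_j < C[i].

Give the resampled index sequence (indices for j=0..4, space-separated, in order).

C = [5/19, 5/19, 11/19, 15/19, 1]
j=0: u_0=11/60 ∈ [0, 5/19) → index 0
j=1: u_1=23/60 ∈ [5/19, 11/19) → index 2
j=2: u_2=7/12 ∈ [11/19, 15/19) → index 3
j=3: u_3=47/60 ∈ [11/19, 15/19) → index 3
j=4: u_4=59/60 ∈ [15/19, 1) → index 4

0 2 3 3 4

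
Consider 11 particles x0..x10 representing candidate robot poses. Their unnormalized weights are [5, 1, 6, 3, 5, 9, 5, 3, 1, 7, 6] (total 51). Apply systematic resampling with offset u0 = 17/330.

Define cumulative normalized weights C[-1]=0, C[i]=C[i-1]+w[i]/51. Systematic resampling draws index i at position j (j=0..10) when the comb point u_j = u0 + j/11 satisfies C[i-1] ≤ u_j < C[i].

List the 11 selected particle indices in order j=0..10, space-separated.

0 2 2 4 5 5 6 7 9 9 10

C = [5/51, 2/17, 4/17, 5/17, 20/51, 29/51, 2/3, 37/51, 38/51, 15/17, 1]
j=0: u_0=17/330 ∈ [0, 5/51) → index 0
j=1: u_1=47/330 ∈ [2/17, 4/17) → index 2
j=2: u_2=7/30 ∈ [2/17, 4/17) → index 2
j=3: u_3=107/330 ∈ [5/17, 20/51) → index 4
j=4: u_4=137/330 ∈ [20/51, 29/51) → index 5
j=5: u_5=167/330 ∈ [20/51, 29/51) → index 5
j=6: u_6=197/330 ∈ [29/51, 2/3) → index 6
j=7: u_7=227/330 ∈ [2/3, 37/51) → index 7
j=8: u_8=257/330 ∈ [38/51, 15/17) → index 9
j=9: u_9=287/330 ∈ [38/51, 15/17) → index 9
j=10: u_10=317/330 ∈ [15/17, 1) → index 10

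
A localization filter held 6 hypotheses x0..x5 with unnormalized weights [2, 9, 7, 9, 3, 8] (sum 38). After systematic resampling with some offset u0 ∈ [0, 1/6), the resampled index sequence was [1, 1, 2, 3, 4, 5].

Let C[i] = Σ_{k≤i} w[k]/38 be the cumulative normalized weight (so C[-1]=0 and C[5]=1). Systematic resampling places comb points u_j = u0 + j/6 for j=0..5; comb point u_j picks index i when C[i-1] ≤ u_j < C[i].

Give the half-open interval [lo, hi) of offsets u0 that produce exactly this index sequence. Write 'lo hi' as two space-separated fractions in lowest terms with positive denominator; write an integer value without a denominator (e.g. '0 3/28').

C = [1/19, 11/38, 9/19, 27/38, 15/19, 1]
j=0 picked index 1: u0 ∈ [1/19, 11/38)
j=1 picked index 1: u0 ∈ [-13/114, 7/57)
j=2 picked index 2: u0 ∈ [-5/114, 8/57)
j=3 picked index 3: u0 ∈ [-1/38, 4/19)
j=4 picked index 4: u0 ∈ [5/114, 7/57)
j=5 picked index 5: u0 ∈ [-5/114, 1/6)
intersection: [1/19, 7/57)

1/19 7/57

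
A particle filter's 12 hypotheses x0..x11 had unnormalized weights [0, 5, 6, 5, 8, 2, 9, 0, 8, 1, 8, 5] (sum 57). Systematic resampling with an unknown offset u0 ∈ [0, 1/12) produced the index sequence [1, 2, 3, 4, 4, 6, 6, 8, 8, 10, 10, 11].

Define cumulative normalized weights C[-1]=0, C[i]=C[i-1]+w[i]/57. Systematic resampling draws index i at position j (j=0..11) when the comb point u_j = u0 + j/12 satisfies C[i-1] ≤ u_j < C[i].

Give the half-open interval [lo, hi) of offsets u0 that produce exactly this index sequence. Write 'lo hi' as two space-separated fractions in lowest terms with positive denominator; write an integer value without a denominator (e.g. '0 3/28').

C = [0, 5/57, 11/57, 16/57, 8/19, 26/57, 35/57, 35/57, 43/57, 44/57, 52/57, 1]
j=0 picked index 1: u0 ∈ [0, 5/57)
j=1 picked index 2: u0 ∈ [1/228, 25/228)
j=2 picked index 3: u0 ∈ [1/38, 13/114)
j=3 picked index 4: u0 ∈ [7/228, 13/76)
j=4 picked index 4: u0 ∈ [-1/19, 5/57)
j=5 picked index 6: u0 ∈ [3/76, 15/76)
j=6 picked index 6: u0 ∈ [-5/114, 13/114)
j=7 picked index 8: u0 ∈ [7/228, 13/76)
j=8 picked index 8: u0 ∈ [-1/19, 5/57)
j=9 picked index 10: u0 ∈ [5/228, 37/228)
j=10 picked index 10: u0 ∈ [-7/114, 3/38)
j=11 picked index 11: u0 ∈ [-1/228, 1/12)
intersection: [3/76, 3/38)

3/76 3/38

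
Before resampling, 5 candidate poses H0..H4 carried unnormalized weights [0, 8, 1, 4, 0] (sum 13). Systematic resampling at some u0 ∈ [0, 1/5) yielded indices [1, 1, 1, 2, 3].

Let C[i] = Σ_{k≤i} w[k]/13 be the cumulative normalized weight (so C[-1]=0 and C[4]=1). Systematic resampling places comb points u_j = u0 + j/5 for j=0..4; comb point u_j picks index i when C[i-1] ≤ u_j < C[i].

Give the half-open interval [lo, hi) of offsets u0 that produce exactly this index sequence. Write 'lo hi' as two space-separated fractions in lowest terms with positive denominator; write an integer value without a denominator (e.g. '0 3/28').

C = [0, 8/13, 9/13, 1, 1]
j=0 picked index 1: u0 ∈ [0, 8/13)
j=1 picked index 1: u0 ∈ [-1/5, 27/65)
j=2 picked index 1: u0 ∈ [-2/5, 14/65)
j=3 picked index 2: u0 ∈ [1/65, 6/65)
j=4 picked index 3: u0 ∈ [-7/65, 1/5)
intersection: [1/65, 6/65)

1/65 6/65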